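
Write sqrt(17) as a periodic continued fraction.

Write x_i = (sqrt(17) + m_i)/d_i with (m_0, d_0) = (0, 1). a_0 = floor(sqrt(17)) = 4, since 4^2 = 16 <= 17 < 25 = 5^2.
Iterate m_{i+1} = d_i*a_i - m_i, d_{i+1} = (17 - m_{i+1}^2)/d_i, a_{i+1} = floor((a_0 + m_{i+1})/d_{i+1}):
  m_1 = 1*4 - 0 = 4, d_1 = (17 - 4^2)/1 = 1/1 = 1, a_1 = floor((4 + 4)/1) = 8.
  m_2 = 1*8 - 4 = 4, d_2 = (17 - 4^2)/1 = 1/1 = 1: (m_2, d_2) = (m_1, d_1) = (4, 1), so from here the quotient a_1 repeats; the period length is 1.
Hence the expansion of sqrt(17) is a_0 = 4 followed by the repeating block 8 (period 1).

[4; (8)]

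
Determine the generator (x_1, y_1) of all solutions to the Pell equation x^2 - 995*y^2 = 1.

First expand sqrt(995) as a continued fraction. With x_i = (sqrt(995) + m_i)/d_i and (m_0, d_0) = (0, 1): a_0 = floor(sqrt(995)) = 31, since 31^2 = 961 <= 995 < 1024 = 32^2.
Iterate m_{i+1} = d_i*a_i - m_i, d_{i+1} = (995 - m_{i+1}^2)/d_i, a_{i+1} = floor((a_0 + m_{i+1})/d_{i+1}):
  m_1 = 1*31 - 0 = 31, d_1 = (995 - 31^2)/1 = 34/1 = 34, a_1 = floor((31 + 31)/34) = 1.
  m_2 = 34*1 - 31 = 3, d_2 = (995 - 3^2)/34 = 986/34 = 29, a_2 = floor((31 + 3)/29) = 1.
  m_3 = 29*1 - 3 = 26, d_3 = (995 - 26^2)/29 = 319/29 = 11, a_3 = floor((31 + 26)/11) = 5.
  m_4 = 11*5 - 26 = 29, d_4 = (995 - 29^2)/11 = 154/11 = 14, a_4 = floor((31 + 29)/14) = 4.
  m_5 = 14*4 - 29 = 27, d_5 = (995 - 27^2)/14 = 266/14 = 19, a_5 = floor((31 + 27)/19) = 3.
  m_6 = 19*3 - 27 = 30, d_6 = (995 - 30^2)/19 = 95/19 = 5, a_6 = floor((31 + 30)/5) = 12.
  m_7 = 5*12 - 30 = 30, d_7 = (995 - 30^2)/5 = 95/5 = 19, a_7 = floor((31 + 30)/19) = 3.
  m_8 = 19*3 - 30 = 27, d_8 = (995 - 27^2)/19 = 266/19 = 14, a_8 = floor((31 + 27)/14) = 4.
  m_9 = 14*4 - 27 = 29, d_9 = (995 - 29^2)/14 = 154/14 = 11, a_9 = floor((31 + 29)/11) = 5.
  m_10 = 11*5 - 29 = 26, d_10 = (995 - 26^2)/11 = 319/11 = 29, a_10 = floor((31 + 26)/29) = 1.
  m_11 = 29*1 - 26 = 3, d_11 = (995 - 3^2)/29 = 986/29 = 34, a_11 = floor((31 + 3)/34) = 1.
  m_12 = 34*1 - 3 = 31, d_12 = (995 - 31^2)/34 = 34/34 = 1, a_12 = floor((31 + 31)/1) = 62.
  m_13 = 1*62 - 31 = 31, d_13 = (995 - 31^2)/1 = 34/1 = 34: (m_13, d_13) = (m_1, d_1) = (31, 34), so from here the quotients repeat a_1, ..., a_12; the period length is 12.
So sqrt(995) = [31; (1, 1, 5, 4, 3, 12, 3, 4, 5, 1, 1, 62)] with period length k = 12.
k is even, so the fundamental solution of x^2 - 995y^2 = 1 is (p_{k-1}, q_{k-1}) = (p_11, q_11); compute convergents through index 11.
Convergents (p_i = a_i*p_{i-1} + p_{i-2}, q_i = a_i*q_{i-1} + q_{i-2} with p_{-2}=0, p_{-1}=1, q_{-2}=1, q_{-1}=0):
  i=0: a_0=31, p_0 = 31*1 + 0 = 31, q_0 = 31*0 + 1 = 1.
  i=1: a_1=1, p_1 = 1*31 + 1 = 32, q_1 = 1*1 + 0 = 1.
  i=2: a_2=1, p_2 = 1*32 + 31 = 63, q_2 = 1*1 + 1 = 2.
  i=3: a_3=5, p_3 = 5*63 + 32 = 347, q_3 = 5*2 + 1 = 11.
  i=4: a_4=4, p_4 = 4*347 + 63 = 1451, q_4 = 4*11 + 2 = 46.
  i=5: a_5=3, p_5 = 3*1451 + 347 = 4700, q_5 = 3*46 + 11 = 149.
  i=6: a_6=12, p_6 = 12*4700 + 1451 = 57851, q_6 = 12*149 + 46 = 1834.
  i=7: a_7=3, p_7 = 3*57851 + 4700 = 178253, q_7 = 3*1834 + 149 = 5651.
  i=8: a_8=4, p_8 = 4*178253 + 57851 = 770863, q_8 = 4*5651 + 1834 = 24438.
  i=9: a_9=5, p_9 = 5*770863 + 178253 = 4032568, q_9 = 5*24438 + 5651 = 127841.
  i=10: a_10=1, p_10 = 1*4032568 + 770863 = 4803431, q_10 = 1*127841 + 24438 = 152279.
  i=11: a_11=1, p_11 = 1*4803431 + 4032568 = 8835999, q_11 = 1*152279 + 127841 = 280120.
Check: 8835999^2 - 995*280120^2 = 78074878328001 - 78074878328000 = 1, so (x, y) = (8835999, 280120) solves the equation, and by the theorem it is the least positive solution.

(x, y) = (8835999, 280120)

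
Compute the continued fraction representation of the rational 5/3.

Run the Euclidean algorithm on 5 and 3; the successive quotients are the partial quotients a_0, a_1, ... (each step inverts the fractional part left over by the previous one):
  5 = 1*3 + 2, so a_0 = 1.
  3 = 1*2 + 1, so a_1 = 1.
  2 = 2*1 + 0, so a_2 = 2.
The remainder reaches 0 after 3 divisions, so the expansion has 3 partial quotients, read off in order.

[1; 1, 2]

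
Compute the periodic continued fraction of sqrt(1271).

[35; (1, 1, 1, 6, 2, 6, 1, 1, 1, 70)]

Write x_i = (sqrt(1271) + m_i)/d_i with (m_0, d_0) = (0, 1). a_0 = floor(sqrt(1271)) = 35, since 35^2 = 1225 <= 1271 < 1296 = 36^2.
Iterate m_{i+1} = d_i*a_i - m_i, d_{i+1} = (1271 - m_{i+1}^2)/d_i, a_{i+1} = floor((a_0 + m_{i+1})/d_{i+1}):
  m_1 = 1*35 - 0 = 35, d_1 = (1271 - 35^2)/1 = 46/1 = 46, a_1 = floor((35 + 35)/46) = 1.
  m_2 = 46*1 - 35 = 11, d_2 = (1271 - 11^2)/46 = 1150/46 = 25, a_2 = floor((35 + 11)/25) = 1.
  m_3 = 25*1 - 11 = 14, d_3 = (1271 - 14^2)/25 = 1075/25 = 43, a_3 = floor((35 + 14)/43) = 1.
  m_4 = 43*1 - 14 = 29, d_4 = (1271 - 29^2)/43 = 430/43 = 10, a_4 = floor((35 + 29)/10) = 6.
  m_5 = 10*6 - 29 = 31, d_5 = (1271 - 31^2)/10 = 310/10 = 31, a_5 = floor((35 + 31)/31) = 2.
  m_6 = 31*2 - 31 = 31, d_6 = (1271 - 31^2)/31 = 310/31 = 10, a_6 = floor((35 + 31)/10) = 6.
  m_7 = 10*6 - 31 = 29, d_7 = (1271 - 29^2)/10 = 430/10 = 43, a_7 = floor((35 + 29)/43) = 1.
  m_8 = 43*1 - 29 = 14, d_8 = (1271 - 14^2)/43 = 1075/43 = 25, a_8 = floor((35 + 14)/25) = 1.
  m_9 = 25*1 - 14 = 11, d_9 = (1271 - 11^2)/25 = 1150/25 = 46, a_9 = floor((35 + 11)/46) = 1.
  m_10 = 46*1 - 11 = 35, d_10 = (1271 - 35^2)/46 = 46/46 = 1, a_10 = floor((35 + 35)/1) = 70.
  m_11 = 1*70 - 35 = 35, d_11 = (1271 - 35^2)/1 = 46/1 = 46: (m_11, d_11) = (m_1, d_1) = (35, 46), so from here the quotients repeat a_1, ..., a_10; the period length is 10.
Hence the expansion of sqrt(1271) is a_0 = 35 followed by the repeating block 1, 1, 1, 6, 2, 6, 1, 1, 1, 70 (period 10).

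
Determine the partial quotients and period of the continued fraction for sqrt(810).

Write x_i = (sqrt(810) + m_i)/d_i with (m_0, d_0) = (0, 1). a_0 = floor(sqrt(810)) = 28, since 28^2 = 784 <= 810 < 841 = 29^2.
Iterate m_{i+1} = d_i*a_i - m_i, d_{i+1} = (810 - m_{i+1}^2)/d_i, a_{i+1} = floor((a_0 + m_{i+1})/d_{i+1}):
  m_1 = 1*28 - 0 = 28, d_1 = (810 - 28^2)/1 = 26/1 = 26, a_1 = floor((28 + 28)/26) = 2.
  m_2 = 26*2 - 28 = 24, d_2 = (810 - 24^2)/26 = 234/26 = 9, a_2 = floor((28 + 24)/9) = 5.
  m_3 = 9*5 - 24 = 21, d_3 = (810 - 21^2)/9 = 369/9 = 41, a_3 = floor((28 + 21)/41) = 1.
  m_4 = 41*1 - 21 = 20, d_4 = (810 - 20^2)/41 = 410/41 = 10, a_4 = floor((28 + 20)/10) = 4.
  m_5 = 10*4 - 20 = 20, d_5 = (810 - 20^2)/10 = 410/10 = 41, a_5 = floor((28 + 20)/41) = 1.
  m_6 = 41*1 - 20 = 21, d_6 = (810 - 21^2)/41 = 369/41 = 9, a_6 = floor((28 + 21)/9) = 5.
  m_7 = 9*5 - 21 = 24, d_7 = (810 - 24^2)/9 = 234/9 = 26, a_7 = floor((28 + 24)/26) = 2.
  m_8 = 26*2 - 24 = 28, d_8 = (810 - 28^2)/26 = 26/26 = 1, a_8 = floor((28 + 28)/1) = 56.
  m_9 = 1*56 - 28 = 28, d_9 = (810 - 28^2)/1 = 26/1 = 26: (m_9, d_9) = (m_1, d_1) = (28, 26), so from here the quotients repeat a_1, ..., a_8; the period length is 8.
Hence the expansion of sqrt(810) is a_0 = 28 followed by the repeating block 2, 5, 1, 4, 1, 5, 2, 56 (period 8).

[28; (2, 5, 1, 4, 1, 5, 2, 56)]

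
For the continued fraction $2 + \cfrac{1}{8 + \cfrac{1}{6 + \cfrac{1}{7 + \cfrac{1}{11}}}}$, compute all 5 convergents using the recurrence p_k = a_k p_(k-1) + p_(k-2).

2/1, 17/8, 104/49, 745/351, 8299/3910

Using the convergent recurrence p_i = a_i*p_{i-1} + p_{i-2}, q_i = a_i*q_{i-1} + q_{i-2} with p_{-2}=0, p_{-1}=1, q_{-2}=1, q_{-1}=0:
  i=0: a_0=2, p_0 = 2*1 + 0 = 2, q_0 = 2*0 + 1 = 1.
  i=1: a_1=8, p_1 = 8*2 + 1 = 17, q_1 = 8*1 + 0 = 8.
  i=2: a_2=6, p_2 = 6*17 + 2 = 104, q_2 = 6*8 + 1 = 49.
  i=3: a_3=7, p_3 = 7*104 + 17 = 745, q_3 = 7*49 + 8 = 351.
  i=4: a_4=11, p_4 = 11*745 + 104 = 8299, q_4 = 11*351 + 49 = 3910.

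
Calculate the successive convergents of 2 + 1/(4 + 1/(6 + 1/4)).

2/1, 9/4, 56/25, 233/104

Using the convergent recurrence p_i = a_i*p_{i-1} + p_{i-2}, q_i = a_i*q_{i-1} + q_{i-2} with p_{-2}=0, p_{-1}=1, q_{-2}=1, q_{-1}=0:
  i=0: a_0=2, p_0 = 2*1 + 0 = 2, q_0 = 2*0 + 1 = 1.
  i=1: a_1=4, p_1 = 4*2 + 1 = 9, q_1 = 4*1 + 0 = 4.
  i=2: a_2=6, p_2 = 6*9 + 2 = 56, q_2 = 6*4 + 1 = 25.
  i=3: a_3=4, p_3 = 4*56 + 9 = 233, q_3 = 4*25 + 4 = 104.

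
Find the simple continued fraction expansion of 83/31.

[2; 1, 2, 10]

Run the Euclidean algorithm on 83 and 31; the successive quotients are the partial quotients a_0, a_1, ... (each step inverts the fractional part left over by the previous one):
  83 = 2*31 + 21, so a_0 = 2.
  31 = 1*21 + 10, so a_1 = 1.
  21 = 2*10 + 1, so a_2 = 2.
  10 = 10*1 + 0, so a_3 = 10.
The remainder reaches 0 after 4 divisions, so the expansion has 4 partial quotients, read off in order.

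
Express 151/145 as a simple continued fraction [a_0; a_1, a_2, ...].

Run the Euclidean algorithm on 151 and 145; the successive quotients are the partial quotients a_0, a_1, ... (each step inverts the fractional part left over by the previous one):
  151 = 1*145 + 6, so a_0 = 1.
  145 = 24*6 + 1, so a_1 = 24.
  6 = 6*1 + 0, so a_2 = 6.
The remainder reaches 0 after 3 divisions, so the expansion has 3 partial quotients, read off in order.

[1; 24, 6]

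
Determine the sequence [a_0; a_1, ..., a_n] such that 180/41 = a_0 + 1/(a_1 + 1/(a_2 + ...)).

[4; 2, 1, 1, 3, 2]

Run the Euclidean algorithm on 180 and 41; the successive quotients are the partial quotients a_0, a_1, ... (each step inverts the fractional part left over by the previous one):
  180 = 4*41 + 16, so a_0 = 4.
  41 = 2*16 + 9, so a_1 = 2.
  16 = 1*9 + 7, so a_2 = 1.
  9 = 1*7 + 2, so a_3 = 1.
  7 = 3*2 + 1, so a_4 = 3.
  2 = 2*1 + 0, so a_5 = 2.
The remainder reaches 0 after 6 divisions, so the expansion has 6 partial quotients, read off in order.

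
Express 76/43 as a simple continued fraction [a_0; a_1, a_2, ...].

[1; 1, 3, 3, 3]

Run the Euclidean algorithm on 76 and 43; the successive quotients are the partial quotients a_0, a_1, ... (each step inverts the fractional part left over by the previous one):
  76 = 1*43 + 33, so a_0 = 1.
  43 = 1*33 + 10, so a_1 = 1.
  33 = 3*10 + 3, so a_2 = 3.
  10 = 3*3 + 1, so a_3 = 3.
  3 = 3*1 + 0, so a_4 = 3.
The remainder reaches 0 after 5 divisions, so the expansion has 5 partial quotients, read off in order.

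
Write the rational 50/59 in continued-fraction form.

[0; 1, 5, 1, 1, 4]

Run the Euclidean algorithm on 50 and 59; the successive quotients are the partial quotients a_0, a_1, ... (each step inverts the fractional part left over by the previous one):
  50 = 0*59 + 50, so a_0 = 0.
  59 = 1*50 + 9, so a_1 = 1.
  50 = 5*9 + 5, so a_2 = 5.
  9 = 1*5 + 4, so a_3 = 1.
  5 = 1*4 + 1, so a_4 = 1.
  4 = 4*1 + 0, so a_5 = 4.
The remainder reaches 0 after 6 divisions, so the expansion has 6 partial quotients, read off in order.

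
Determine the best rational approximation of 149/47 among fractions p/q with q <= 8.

Expand x = 149/47 as a continued fraction with the Euclidean algorithm:
  149 = 3*47 + 8, so a_0 = 3.
  47 = 5*8 + 7, so a_1 = 5.
  8 = 1*7 + 1, so a_2 = 1.
  7 = 7*1 + 0, so a_3 = 7.
so x = [3; 5, 1, 7].
Convergents (p_i = a_i*p_{i-1} + p_{i-2}, q_i = a_i*q_{i-1} + q_{i-2} with p_{-2}=0, p_{-1}=1, q_{-2}=1, q_{-1}=0), until the denominator exceeds 8:
  i=0: a_0=3, p_0 = 3*1 + 0 = 3, q_0 = 3*0 + 1 = 1.
  i=1: a_1=5, p_1 = 5*3 + 1 = 16, q_1 = 5*1 + 0 = 5.
  i=2: a_2=1, p_2 = 1*16 + 3 = 19, q_2 = 1*5 + 1 = 6.
  i=3: a_3=7, p_3 = 7*19 + 16 = 149, q_3 = 7*6 + 5 = 47.
q_3 = 47 > 8, so the last convergent with denominator <= 8 is p_2/q_2 = 19/6.
The closest fraction with denominator <= 8 is either p_2/q_2 or the intermediate fraction (k*p_2 + p_1)/(k*q_2 + q_1) with the largest k >= 1 whose denominator stays <= 8; these approach x as k grows, and every other convergent or intermediate fraction in range is farther away.
Largest k: floor((8 - q_1)/q_2) = floor((8 - 5)/6) = 0.
Since k = 0, no intermediate fraction beyond p_2/q_2 has denominator <= 8, so the convergent 19/6 is the closest (its error is |149*6 - 19*47|/(47*6) = 1/282).

19/6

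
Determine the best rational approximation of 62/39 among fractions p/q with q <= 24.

35/22

Expand x = 62/39 as a continued fraction with the Euclidean algorithm:
  62 = 1*39 + 23, so a_0 = 1.
  39 = 1*23 + 16, so a_1 = 1.
  23 = 1*16 + 7, so a_2 = 1.
  16 = 2*7 + 2, so a_3 = 2.
  7 = 3*2 + 1, so a_4 = 3.
  2 = 2*1 + 0, so a_5 = 2.
so x = [1; 1, 1, 2, 3, 2].
Convergents (p_i = a_i*p_{i-1} + p_{i-2}, q_i = a_i*q_{i-1} + q_{i-2} with p_{-2}=0, p_{-1}=1, q_{-2}=1, q_{-1}=0), until the denominator exceeds 24:
  i=0: a_0=1, p_0 = 1*1 + 0 = 1, q_0 = 1*0 + 1 = 1.
  i=1: a_1=1, p_1 = 1*1 + 1 = 2, q_1 = 1*1 + 0 = 1.
  i=2: a_2=1, p_2 = 1*2 + 1 = 3, q_2 = 1*1 + 1 = 2.
  i=3: a_3=2, p_3 = 2*3 + 2 = 8, q_3 = 2*2 + 1 = 5.
  i=4: a_4=3, p_4 = 3*8 + 3 = 27, q_4 = 3*5 + 2 = 17.
  i=5: a_5=2, p_5 = 2*27 + 8 = 62, q_5 = 2*17 + 5 = 39.
q_5 = 39 > 24, so the last convergent with denominator <= 24 is p_4/q_4 = 27/17.
The closest fraction with denominator <= 24 is either p_4/q_4 or the intermediate fraction (k*p_4 + p_3)/(k*q_4 + q_3) with the largest k >= 1 whose denominator stays <= 24; these approach x as k grows, and every other convergent or intermediate fraction in range is farther away.
Largest k: floor((24 - q_3)/q_4) = floor((24 - 5)/17) = 1.
That gives (1*27 + 8)/(1*17 + 5) = 35/22.
Compare the errors: |x - 27/17| = |62*17 - 27*39|/(39*17) = 1/663, and |x - 35/22| = |62*22 - 35*39|/(39*22) = 1/858.
Cross-multiplying, 1*663 = 663 < 858 = 1*858, so 1/858 is smaller: the intermediate fraction 35/22 is closer to x than 27/17.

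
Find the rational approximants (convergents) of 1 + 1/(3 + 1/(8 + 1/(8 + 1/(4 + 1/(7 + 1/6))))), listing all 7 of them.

1/1, 4/3, 33/25, 268/203, 1105/837, 8003/6062, 49123/37209

Using the convergent recurrence p_i = a_i*p_{i-1} + p_{i-2}, q_i = a_i*q_{i-1} + q_{i-2} with p_{-2}=0, p_{-1}=1, q_{-2}=1, q_{-1}=0:
  i=0: a_0=1, p_0 = 1*1 + 0 = 1, q_0 = 1*0 + 1 = 1.
  i=1: a_1=3, p_1 = 3*1 + 1 = 4, q_1 = 3*1 + 0 = 3.
  i=2: a_2=8, p_2 = 8*4 + 1 = 33, q_2 = 8*3 + 1 = 25.
  i=3: a_3=8, p_3 = 8*33 + 4 = 268, q_3 = 8*25 + 3 = 203.
  i=4: a_4=4, p_4 = 4*268 + 33 = 1105, q_4 = 4*203 + 25 = 837.
  i=5: a_5=7, p_5 = 7*1105 + 268 = 8003, q_5 = 7*837 + 203 = 6062.
  i=6: a_6=6, p_6 = 6*8003 + 1105 = 49123, q_6 = 6*6062 + 837 = 37209.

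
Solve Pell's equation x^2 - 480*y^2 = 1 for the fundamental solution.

(x, y) = (241, 11)

First expand sqrt(480) as a continued fraction. With x_i = (sqrt(480) + m_i)/d_i and (m_0, d_0) = (0, 1): a_0 = floor(sqrt(480)) = 21, since 21^2 = 441 <= 480 < 484 = 22^2.
Iterate m_{i+1} = d_i*a_i - m_i, d_{i+1} = (480 - m_{i+1}^2)/d_i, a_{i+1} = floor((a_0 + m_{i+1})/d_{i+1}):
  m_1 = 1*21 - 0 = 21, d_1 = (480 - 21^2)/1 = 39/1 = 39, a_1 = floor((21 + 21)/39) = 1.
  m_2 = 39*1 - 21 = 18, d_2 = (480 - 18^2)/39 = 156/39 = 4, a_2 = floor((21 + 18)/4) = 9.
  m_3 = 4*9 - 18 = 18, d_3 = (480 - 18^2)/4 = 156/4 = 39, a_3 = floor((21 + 18)/39) = 1.
  m_4 = 39*1 - 18 = 21, d_4 = (480 - 21^2)/39 = 39/39 = 1, a_4 = floor((21 + 21)/1) = 42.
  m_5 = 1*42 - 21 = 21, d_5 = (480 - 21^2)/1 = 39/1 = 39: (m_5, d_5) = (m_1, d_1) = (21, 39), so from here the quotients repeat a_1, ..., a_4; the period length is 4.
So sqrt(480) = [21; (1, 9, 1, 42)] with period length k = 4.
k is even, so the fundamental solution of x^2 - 480y^2 = 1 is (p_{k-1}, q_{k-1}) = (p_3, q_3); compute convergents through index 3.
Convergents (p_i = a_i*p_{i-1} + p_{i-2}, q_i = a_i*q_{i-1} + q_{i-2} with p_{-2}=0, p_{-1}=1, q_{-2}=1, q_{-1}=0):
  i=0: a_0=21, p_0 = 21*1 + 0 = 21, q_0 = 21*0 + 1 = 1.
  i=1: a_1=1, p_1 = 1*21 + 1 = 22, q_1 = 1*1 + 0 = 1.
  i=2: a_2=9, p_2 = 9*22 + 21 = 219, q_2 = 9*1 + 1 = 10.
  i=3: a_3=1, p_3 = 1*219 + 22 = 241, q_3 = 1*10 + 1 = 11.
Check: 241^2 - 480*11^2 = 58081 - 58080 = 1, so (x, y) = (241, 11) solves the equation, and by the theorem it is the least positive solution.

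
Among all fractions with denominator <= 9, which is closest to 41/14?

Expand x = 41/14 as a continued fraction with the Euclidean algorithm:
  41 = 2*14 + 13, so a_0 = 2.
  14 = 1*13 + 1, so a_1 = 1.
  13 = 13*1 + 0, so a_2 = 13.
so x = [2; 1, 13].
Convergents (p_i = a_i*p_{i-1} + p_{i-2}, q_i = a_i*q_{i-1} + q_{i-2} with p_{-2}=0, p_{-1}=1, q_{-2}=1, q_{-1}=0), until the denominator exceeds 9:
  i=0: a_0=2, p_0 = 2*1 + 0 = 2, q_0 = 2*0 + 1 = 1.
  i=1: a_1=1, p_1 = 1*2 + 1 = 3, q_1 = 1*1 + 0 = 1.
  i=2: a_2=13, p_2 = 13*3 + 2 = 41, q_2 = 13*1 + 1 = 14.
q_2 = 14 > 9, so the last convergent with denominator <= 9 is p_1/q_1 = 3/1.
The closest fraction with denominator <= 9 is either p_1/q_1 or the intermediate fraction (k*p_1 + p_0)/(k*q_1 + q_0) with the largest k >= 1 whose denominator stays <= 9; these approach x as k grows, and every other convergent or intermediate fraction in range is farther away.
Largest k: floor((9 - q_0)/q_1) = floor((9 - 1)/1) = 8.
That gives (8*3 + 2)/(8*1 + 1) = 26/9.
Compare the errors: |x - 3/1| = |41*1 - 3*14|/(14*1) = 1/14, and |x - 26/9| = |41*9 - 26*14|/(14*9) = 5/126.
Cross-multiplying, 5*14 = 70 < 126 = 1*126, so 5/126 is smaller: the intermediate fraction 26/9 is closer to x than 3/1.

26/9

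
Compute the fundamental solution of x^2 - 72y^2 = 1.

First expand sqrt(72) as a continued fraction. With x_i = (sqrt(72) + m_i)/d_i and (m_0, d_0) = (0, 1): a_0 = floor(sqrt(72)) = 8, since 8^2 = 64 <= 72 < 81 = 9^2.
Iterate m_{i+1} = d_i*a_i - m_i, d_{i+1} = (72 - m_{i+1}^2)/d_i, a_{i+1} = floor((a_0 + m_{i+1})/d_{i+1}):
  m_1 = 1*8 - 0 = 8, d_1 = (72 - 8^2)/1 = 8/1 = 8, a_1 = floor((8 + 8)/8) = 2.
  m_2 = 8*2 - 8 = 8, d_2 = (72 - 8^2)/8 = 8/8 = 1, a_2 = floor((8 + 8)/1) = 16.
  m_3 = 1*16 - 8 = 8, d_3 = (72 - 8^2)/1 = 8/1 = 8: (m_3, d_3) = (m_1, d_1) = (8, 8), so from here the quotients repeat a_1, a_2; the period length is 2.
So sqrt(72) = [8; (2, 16)] with period length k = 2.
k is even, so the fundamental solution of x^2 - 72y^2 = 1 is (p_{k-1}, q_{k-1}) = (p_1, q_1); compute convergents through index 1.
Convergents (p_i = a_i*p_{i-1} + p_{i-2}, q_i = a_i*q_{i-1} + q_{i-2} with p_{-2}=0, p_{-1}=1, q_{-2}=1, q_{-1}=0):
  i=0: a_0=8, p_0 = 8*1 + 0 = 8, q_0 = 8*0 + 1 = 1.
  i=1: a_1=2, p_1 = 2*8 + 1 = 17, q_1 = 2*1 + 0 = 2.
Check: 17^2 - 72*2^2 = 289 - 288 = 1, so (x, y) = (17, 2) solves the equation, and by the theorem it is the least positive solution.

(x, y) = (17, 2)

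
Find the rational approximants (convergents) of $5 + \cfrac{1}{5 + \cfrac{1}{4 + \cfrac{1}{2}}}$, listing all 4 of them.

Using the convergent recurrence p_i = a_i*p_{i-1} + p_{i-2}, q_i = a_i*q_{i-1} + q_{i-2} with p_{-2}=0, p_{-1}=1, q_{-2}=1, q_{-1}=0:
  i=0: a_0=5, p_0 = 5*1 + 0 = 5, q_0 = 5*0 + 1 = 1.
  i=1: a_1=5, p_1 = 5*5 + 1 = 26, q_1 = 5*1 + 0 = 5.
  i=2: a_2=4, p_2 = 4*26 + 5 = 109, q_2 = 4*5 + 1 = 21.
  i=3: a_3=2, p_3 = 2*109 + 26 = 244, q_3 = 2*21 + 5 = 47.

5/1, 26/5, 109/21, 244/47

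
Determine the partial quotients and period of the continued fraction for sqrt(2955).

[54; (2, 1, 3, 1, 1, 17, 1, 1, 3, 1, 2, 108)]

Write x_i = (sqrt(2955) + m_i)/d_i with (m_0, d_0) = (0, 1). a_0 = floor(sqrt(2955)) = 54, since 54^2 = 2916 <= 2955 < 3025 = 55^2.
Iterate m_{i+1} = d_i*a_i - m_i, d_{i+1} = (2955 - m_{i+1}^2)/d_i, a_{i+1} = floor((a_0 + m_{i+1})/d_{i+1}):
  m_1 = 1*54 - 0 = 54, d_1 = (2955 - 54^2)/1 = 39/1 = 39, a_1 = floor((54 + 54)/39) = 2.
  m_2 = 39*2 - 54 = 24, d_2 = (2955 - 24^2)/39 = 2379/39 = 61, a_2 = floor((54 + 24)/61) = 1.
  m_3 = 61*1 - 24 = 37, d_3 = (2955 - 37^2)/61 = 1586/61 = 26, a_3 = floor((54 + 37)/26) = 3.
  m_4 = 26*3 - 37 = 41, d_4 = (2955 - 41^2)/26 = 1274/26 = 49, a_4 = floor((54 + 41)/49) = 1.
  m_5 = 49*1 - 41 = 8, d_5 = (2955 - 8^2)/49 = 2891/49 = 59, a_5 = floor((54 + 8)/59) = 1.
  m_6 = 59*1 - 8 = 51, d_6 = (2955 - 51^2)/59 = 354/59 = 6, a_6 = floor((54 + 51)/6) = 17.
  m_7 = 6*17 - 51 = 51, d_7 = (2955 - 51^2)/6 = 354/6 = 59, a_7 = floor((54 + 51)/59) = 1.
  m_8 = 59*1 - 51 = 8, d_8 = (2955 - 8^2)/59 = 2891/59 = 49, a_8 = floor((54 + 8)/49) = 1.
  m_9 = 49*1 - 8 = 41, d_9 = (2955 - 41^2)/49 = 1274/49 = 26, a_9 = floor((54 + 41)/26) = 3.
  m_10 = 26*3 - 41 = 37, d_10 = (2955 - 37^2)/26 = 1586/26 = 61, a_10 = floor((54 + 37)/61) = 1.
  m_11 = 61*1 - 37 = 24, d_11 = (2955 - 24^2)/61 = 2379/61 = 39, a_11 = floor((54 + 24)/39) = 2.
  m_12 = 39*2 - 24 = 54, d_12 = (2955 - 54^2)/39 = 39/39 = 1, a_12 = floor((54 + 54)/1) = 108.
  m_13 = 1*108 - 54 = 54, d_13 = (2955 - 54^2)/1 = 39/1 = 39: (m_13, d_13) = (m_1, d_1) = (54, 39), so from here the quotients repeat a_1, ..., a_12; the period length is 12.
Hence the expansion of sqrt(2955) is a_0 = 54 followed by the repeating block 2, 1, 3, 1, 1, 17, 1, 1, 3, 1, 2, 108 (period 12).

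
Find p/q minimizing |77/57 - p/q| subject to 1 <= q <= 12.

Expand x = 77/57 as a continued fraction with the Euclidean algorithm:
  77 = 1*57 + 20, so a_0 = 1.
  57 = 2*20 + 17, so a_1 = 2.
  20 = 1*17 + 3, so a_2 = 1.
  17 = 5*3 + 2, so a_3 = 5.
  3 = 1*2 + 1, so a_4 = 1.
  2 = 2*1 + 0, so a_5 = 2.
so x = [1; 2, 1, 5, 1, 2].
Convergents (p_i = a_i*p_{i-1} + p_{i-2}, q_i = a_i*q_{i-1} + q_{i-2} with p_{-2}=0, p_{-1}=1, q_{-2}=1, q_{-1}=0), until the denominator exceeds 12:
  i=0: a_0=1, p_0 = 1*1 + 0 = 1, q_0 = 1*0 + 1 = 1.
  i=1: a_1=2, p_1 = 2*1 + 1 = 3, q_1 = 2*1 + 0 = 2.
  i=2: a_2=1, p_2 = 1*3 + 1 = 4, q_2 = 1*2 + 1 = 3.
  i=3: a_3=5, p_3 = 5*4 + 3 = 23, q_3 = 5*3 + 2 = 17.
q_3 = 17 > 12, so the last convergent with denominator <= 12 is p_2/q_2 = 4/3.
The closest fraction with denominator <= 12 is either p_2/q_2 or the intermediate fraction (k*p_2 + p_1)/(k*q_2 + q_1) with the largest k >= 1 whose denominator stays <= 12; these approach x as k grows, and every other convergent or intermediate fraction in range is farther away.
Largest k: floor((12 - q_1)/q_2) = floor((12 - 2)/3) = 3.
That gives (3*4 + 3)/(3*3 + 2) = 15/11.
Compare the errors: |x - 4/3| = |77*3 - 4*57|/(57*3) = 3/171, and |x - 15/11| = |77*11 - 15*57|/(57*11) = 8/627.
Cross-multiplying, 8*171 = 1368 < 1881 = 3*627, so 8/627 is smaller: the intermediate fraction 15/11 is closer to x than 4/3.

15/11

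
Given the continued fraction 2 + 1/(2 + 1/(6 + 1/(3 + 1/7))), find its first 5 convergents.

Using the convergent recurrence p_i = a_i*p_{i-1} + p_{i-2}, q_i = a_i*q_{i-1} + q_{i-2} with p_{-2}=0, p_{-1}=1, q_{-2}=1, q_{-1}=0:
  i=0: a_0=2, p_0 = 2*1 + 0 = 2, q_0 = 2*0 + 1 = 1.
  i=1: a_1=2, p_1 = 2*2 + 1 = 5, q_1 = 2*1 + 0 = 2.
  i=2: a_2=6, p_2 = 6*5 + 2 = 32, q_2 = 6*2 + 1 = 13.
  i=3: a_3=3, p_3 = 3*32 + 5 = 101, q_3 = 3*13 + 2 = 41.
  i=4: a_4=7, p_4 = 7*101 + 32 = 739, q_4 = 7*41 + 13 = 300.

2/1, 5/2, 32/13, 101/41, 739/300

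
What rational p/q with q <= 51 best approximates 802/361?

Expand x = 802/361 as a continued fraction with the Euclidean algorithm:
  802 = 2*361 + 80, so a_0 = 2.
  361 = 4*80 + 41, so a_1 = 4.
  80 = 1*41 + 39, so a_2 = 1.
  41 = 1*39 + 2, so a_3 = 1.
  39 = 19*2 + 1, so a_4 = 19.
  2 = 2*1 + 0, so a_5 = 2.
so x = [2; 4, 1, 1, 19, 2].
Convergents (p_i = a_i*p_{i-1} + p_{i-2}, q_i = a_i*q_{i-1} + q_{i-2} with p_{-2}=0, p_{-1}=1, q_{-2}=1, q_{-1}=0), until the denominator exceeds 51:
  i=0: a_0=2, p_0 = 2*1 + 0 = 2, q_0 = 2*0 + 1 = 1.
  i=1: a_1=4, p_1 = 4*2 + 1 = 9, q_1 = 4*1 + 0 = 4.
  i=2: a_2=1, p_2 = 1*9 + 2 = 11, q_2 = 1*4 + 1 = 5.
  i=3: a_3=1, p_3 = 1*11 + 9 = 20, q_3 = 1*5 + 4 = 9.
  i=4: a_4=19, p_4 = 19*20 + 11 = 391, q_4 = 19*9 + 5 = 176.
q_4 = 176 > 51, so the last convergent with denominator <= 51 is p_3/q_3 = 20/9.
The closest fraction with denominator <= 51 is either p_3/q_3 or the intermediate fraction (k*p_3 + p_2)/(k*q_3 + q_2) with the largest k >= 1 whose denominator stays <= 51; these approach x as k grows, and every other convergent or intermediate fraction in range is farther away.
Largest k: floor((51 - q_2)/q_3) = floor((51 - 5)/9) = 5.
That gives (5*20 + 11)/(5*9 + 5) = 111/50.
Compare the errors: |x - 20/9| = |802*9 - 20*361|/(361*9) = 2/3249, and |x - 111/50| = |802*50 - 111*361|/(361*50) = 29/18050.
Cross-multiplying, 2*18050 = 36100 < 94221 = 29*3249, so 2/3249 is smaller: the convergent 20/9 is closer to x than 111/50.

20/9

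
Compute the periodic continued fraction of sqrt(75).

Write x_i = (sqrt(75) + m_i)/d_i with (m_0, d_0) = (0, 1). a_0 = floor(sqrt(75)) = 8, since 8^2 = 64 <= 75 < 81 = 9^2.
Iterate m_{i+1} = d_i*a_i - m_i, d_{i+1} = (75 - m_{i+1}^2)/d_i, a_{i+1} = floor((a_0 + m_{i+1})/d_{i+1}):
  m_1 = 1*8 - 0 = 8, d_1 = (75 - 8^2)/1 = 11/1 = 11, a_1 = floor((8 + 8)/11) = 1.
  m_2 = 11*1 - 8 = 3, d_2 = (75 - 3^2)/11 = 66/11 = 6, a_2 = floor((8 + 3)/6) = 1.
  m_3 = 6*1 - 3 = 3, d_3 = (75 - 3^2)/6 = 66/6 = 11, a_3 = floor((8 + 3)/11) = 1.
  m_4 = 11*1 - 3 = 8, d_4 = (75 - 8^2)/11 = 11/11 = 1, a_4 = floor((8 + 8)/1) = 16.
  m_5 = 1*16 - 8 = 8, d_5 = (75 - 8^2)/1 = 11/1 = 11: (m_5, d_5) = (m_1, d_1) = (8, 11), so from here the quotients repeat a_1, ..., a_4; the period length is 4.
Hence the expansion of sqrt(75) is a_0 = 8 followed by the repeating block 1, 1, 1, 16 (period 4).

[8; (1, 1, 1, 16)]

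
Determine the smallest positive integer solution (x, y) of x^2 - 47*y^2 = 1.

(x, y) = (48, 7)

First expand sqrt(47) as a continued fraction. With x_i = (sqrt(47) + m_i)/d_i and (m_0, d_0) = (0, 1): a_0 = floor(sqrt(47)) = 6, since 6^2 = 36 <= 47 < 49 = 7^2.
Iterate m_{i+1} = d_i*a_i - m_i, d_{i+1} = (47 - m_{i+1}^2)/d_i, a_{i+1} = floor((a_0 + m_{i+1})/d_{i+1}):
  m_1 = 1*6 - 0 = 6, d_1 = (47 - 6^2)/1 = 11/1 = 11, a_1 = floor((6 + 6)/11) = 1.
  m_2 = 11*1 - 6 = 5, d_2 = (47 - 5^2)/11 = 22/11 = 2, a_2 = floor((6 + 5)/2) = 5.
  m_3 = 2*5 - 5 = 5, d_3 = (47 - 5^2)/2 = 22/2 = 11, a_3 = floor((6 + 5)/11) = 1.
  m_4 = 11*1 - 5 = 6, d_4 = (47 - 6^2)/11 = 11/11 = 1, a_4 = floor((6 + 6)/1) = 12.
  m_5 = 1*12 - 6 = 6, d_5 = (47 - 6^2)/1 = 11/1 = 11: (m_5, d_5) = (m_1, d_1) = (6, 11), so from here the quotients repeat a_1, ..., a_4; the period length is 4.
So sqrt(47) = [6; (1, 5, 1, 12)] with period length k = 4.
k is even, so the fundamental solution of x^2 - 47y^2 = 1 is (p_{k-1}, q_{k-1}) = (p_3, q_3); compute convergents through index 3.
Convergents (p_i = a_i*p_{i-1} + p_{i-2}, q_i = a_i*q_{i-1} + q_{i-2} with p_{-2}=0, p_{-1}=1, q_{-2}=1, q_{-1}=0):
  i=0: a_0=6, p_0 = 6*1 + 0 = 6, q_0 = 6*0 + 1 = 1.
  i=1: a_1=1, p_1 = 1*6 + 1 = 7, q_1 = 1*1 + 0 = 1.
  i=2: a_2=5, p_2 = 5*7 + 6 = 41, q_2 = 5*1 + 1 = 6.
  i=3: a_3=1, p_3 = 1*41 + 7 = 48, q_3 = 1*6 + 1 = 7.
Check: 48^2 - 47*7^2 = 2304 - 2303 = 1, so (x, y) = (48, 7) solves the equation, and by the theorem it is the least positive solution.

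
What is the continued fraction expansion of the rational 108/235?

[0; 2, 5, 1, 2, 6]

Run the Euclidean algorithm on 108 and 235; the successive quotients are the partial quotients a_0, a_1, ... (each step inverts the fractional part left over by the previous one):
  108 = 0*235 + 108, so a_0 = 0.
  235 = 2*108 + 19, so a_1 = 2.
  108 = 5*19 + 13, so a_2 = 5.
  19 = 1*13 + 6, so a_3 = 1.
  13 = 2*6 + 1, so a_4 = 2.
  6 = 6*1 + 0, so a_5 = 6.
The remainder reaches 0 after 6 divisions, so the expansion has 6 partial quotients, read off in order.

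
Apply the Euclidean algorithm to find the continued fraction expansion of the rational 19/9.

[2; 9]

Run the Euclidean algorithm on 19 and 9; the successive quotients are the partial quotients a_0, a_1, ... (each step inverts the fractional part left over by the previous one):
  19 = 2*9 + 1, so a_0 = 2.
  9 = 9*1 + 0, so a_1 = 9.
The remainder reaches 0 after 2 divisions, so the expansion has 2 partial quotients, read off in order.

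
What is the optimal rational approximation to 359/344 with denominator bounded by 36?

Expand x = 359/344 as a continued fraction with the Euclidean algorithm:
  359 = 1*344 + 15, so a_0 = 1.
  344 = 22*15 + 14, so a_1 = 22.
  15 = 1*14 + 1, so a_2 = 1.
  14 = 14*1 + 0, so a_3 = 14.
so x = [1; 22, 1, 14].
Convergents (p_i = a_i*p_{i-1} + p_{i-2}, q_i = a_i*q_{i-1} + q_{i-2} with p_{-2}=0, p_{-1}=1, q_{-2}=1, q_{-1}=0), until the denominator exceeds 36:
  i=0: a_0=1, p_0 = 1*1 + 0 = 1, q_0 = 1*0 + 1 = 1.
  i=1: a_1=22, p_1 = 22*1 + 1 = 23, q_1 = 22*1 + 0 = 22.
  i=2: a_2=1, p_2 = 1*23 + 1 = 24, q_2 = 1*22 + 1 = 23.
  i=3: a_3=14, p_3 = 14*24 + 23 = 359, q_3 = 14*23 + 22 = 344.
q_3 = 344 > 36, so the last convergent with denominator <= 36 is p_2/q_2 = 24/23.
The closest fraction with denominator <= 36 is either p_2/q_2 or the intermediate fraction (k*p_2 + p_1)/(k*q_2 + q_1) with the largest k >= 1 whose denominator stays <= 36; these approach x as k grows, and every other convergent or intermediate fraction in range is farther away.
Largest k: floor((36 - q_1)/q_2) = floor((36 - 22)/23) = 0.
Since k = 0, no intermediate fraction beyond p_2/q_2 has denominator <= 36, so the convergent 24/23 is the closest (its error is |359*23 - 24*344|/(344*23) = 1/7912).

24/23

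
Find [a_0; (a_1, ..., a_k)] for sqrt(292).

[17; (11, 2, 1, 3, 8, 3, 1, 2, 11, 34)]

Write x_i = (sqrt(292) + m_i)/d_i with (m_0, d_0) = (0, 1). a_0 = floor(sqrt(292)) = 17, since 17^2 = 289 <= 292 < 324 = 18^2.
Iterate m_{i+1} = d_i*a_i - m_i, d_{i+1} = (292 - m_{i+1}^2)/d_i, a_{i+1} = floor((a_0 + m_{i+1})/d_{i+1}):
  m_1 = 1*17 - 0 = 17, d_1 = (292 - 17^2)/1 = 3/1 = 3, a_1 = floor((17 + 17)/3) = 11.
  m_2 = 3*11 - 17 = 16, d_2 = (292 - 16^2)/3 = 36/3 = 12, a_2 = floor((17 + 16)/12) = 2.
  m_3 = 12*2 - 16 = 8, d_3 = (292 - 8^2)/12 = 228/12 = 19, a_3 = floor((17 + 8)/19) = 1.
  m_4 = 19*1 - 8 = 11, d_4 = (292 - 11^2)/19 = 171/19 = 9, a_4 = floor((17 + 11)/9) = 3.
  m_5 = 9*3 - 11 = 16, d_5 = (292 - 16^2)/9 = 36/9 = 4, a_5 = floor((17 + 16)/4) = 8.
  m_6 = 4*8 - 16 = 16, d_6 = (292 - 16^2)/4 = 36/4 = 9, a_6 = floor((17 + 16)/9) = 3.
  m_7 = 9*3 - 16 = 11, d_7 = (292 - 11^2)/9 = 171/9 = 19, a_7 = floor((17 + 11)/19) = 1.
  m_8 = 19*1 - 11 = 8, d_8 = (292 - 8^2)/19 = 228/19 = 12, a_8 = floor((17 + 8)/12) = 2.
  m_9 = 12*2 - 8 = 16, d_9 = (292 - 16^2)/12 = 36/12 = 3, a_9 = floor((17 + 16)/3) = 11.
  m_10 = 3*11 - 16 = 17, d_10 = (292 - 17^2)/3 = 3/3 = 1, a_10 = floor((17 + 17)/1) = 34.
  m_11 = 1*34 - 17 = 17, d_11 = (292 - 17^2)/1 = 3/1 = 3: (m_11, d_11) = (m_1, d_1) = (17, 3), so from here the quotients repeat a_1, ..., a_10; the period length is 10.
Hence the expansion of sqrt(292) is a_0 = 17 followed by the repeating block 11, 2, 1, 3, 8, 3, 1, 2, 11, 34 (period 10).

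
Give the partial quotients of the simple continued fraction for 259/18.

[14; 2, 1, 1, 3]

Run the Euclidean algorithm on 259 and 18; the successive quotients are the partial quotients a_0, a_1, ... (each step inverts the fractional part left over by the previous one):
  259 = 14*18 + 7, so a_0 = 14.
  18 = 2*7 + 4, so a_1 = 2.
  7 = 1*4 + 3, so a_2 = 1.
  4 = 1*3 + 1, so a_3 = 1.
  3 = 3*1 + 0, so a_4 = 3.
The remainder reaches 0 after 5 divisions, so the expansion has 5 partial quotients, read off in order.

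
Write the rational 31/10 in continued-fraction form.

Run the Euclidean algorithm on 31 and 10; the successive quotients are the partial quotients a_0, a_1, ... (each step inverts the fractional part left over by the previous one):
  31 = 3*10 + 1, so a_0 = 3.
  10 = 10*1 + 0, so a_1 = 10.
The remainder reaches 0 after 2 divisions, so the expansion has 2 partial quotients, read off in order.

[3; 10]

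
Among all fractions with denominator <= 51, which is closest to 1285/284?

Expand x = 1285/284 as a continued fraction with the Euclidean algorithm:
  1285 = 4*284 + 149, so a_0 = 4.
  284 = 1*149 + 135, so a_1 = 1.
  149 = 1*135 + 14, so a_2 = 1.
  135 = 9*14 + 9, so a_3 = 9.
  14 = 1*9 + 5, so a_4 = 1.
  9 = 1*5 + 4, so a_5 = 1.
  5 = 1*4 + 1, so a_6 = 1.
  4 = 4*1 + 0, so a_7 = 4.
so x = [4; 1, 1, 9, 1, 1, 1, 4].
Convergents (p_i = a_i*p_{i-1} + p_{i-2}, q_i = a_i*q_{i-1} + q_{i-2} with p_{-2}=0, p_{-1}=1, q_{-2}=1, q_{-1}=0), until the denominator exceeds 51:
  i=0: a_0=4, p_0 = 4*1 + 0 = 4, q_0 = 4*0 + 1 = 1.
  i=1: a_1=1, p_1 = 1*4 + 1 = 5, q_1 = 1*1 + 0 = 1.
  i=2: a_2=1, p_2 = 1*5 + 4 = 9, q_2 = 1*1 + 1 = 2.
  i=3: a_3=9, p_3 = 9*9 + 5 = 86, q_3 = 9*2 + 1 = 19.
  i=4: a_4=1, p_4 = 1*86 + 9 = 95, q_4 = 1*19 + 2 = 21.
  i=5: a_5=1, p_5 = 1*95 + 86 = 181, q_5 = 1*21 + 19 = 40.
  i=6: a_6=1, p_6 = 1*181 + 95 = 276, q_6 = 1*40 + 21 = 61.
q_6 = 61 > 51, so the last convergent with denominator <= 51 is p_5/q_5 = 181/40.
The closest fraction with denominator <= 51 is either p_5/q_5 or the intermediate fraction (k*p_5 + p_4)/(k*q_5 + q_4) with the largest k >= 1 whose denominator stays <= 51; these approach x as k grows, and every other convergent or intermediate fraction in range is farther away.
Largest k: floor((51 - q_4)/q_5) = floor((51 - 21)/40) = 0.
Since k = 0, no intermediate fraction beyond p_5/q_5 has denominator <= 51, so the convergent 181/40 is the closest (its error is |1285*40 - 181*284|/(284*40) = 4/11360).

181/40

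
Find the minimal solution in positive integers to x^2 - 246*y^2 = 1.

First expand sqrt(246) as a continued fraction. With x_i = (sqrt(246) + m_i)/d_i and (m_0, d_0) = (0, 1): a_0 = floor(sqrt(246)) = 15, since 15^2 = 225 <= 246 < 256 = 16^2.
Iterate m_{i+1} = d_i*a_i - m_i, d_{i+1} = (246 - m_{i+1}^2)/d_i, a_{i+1} = floor((a_0 + m_{i+1})/d_{i+1}):
  m_1 = 1*15 - 0 = 15, d_1 = (246 - 15^2)/1 = 21/1 = 21, a_1 = floor((15 + 15)/21) = 1.
  m_2 = 21*1 - 15 = 6, d_2 = (246 - 6^2)/21 = 210/21 = 10, a_2 = floor((15 + 6)/10) = 2.
  m_3 = 10*2 - 6 = 14, d_3 = (246 - 14^2)/10 = 50/10 = 5, a_3 = floor((15 + 14)/5) = 5.
  m_4 = 5*5 - 14 = 11, d_4 = (246 - 11^2)/5 = 125/5 = 25, a_4 = floor((15 + 11)/25) = 1.
  m_5 = 25*1 - 11 = 14, d_5 = (246 - 14^2)/25 = 50/25 = 2, a_5 = floor((15 + 14)/2) = 14.
  m_6 = 2*14 - 14 = 14, d_6 = (246 - 14^2)/2 = 50/2 = 25, a_6 = floor((15 + 14)/25) = 1.
  m_7 = 25*1 - 14 = 11, d_7 = (246 - 11^2)/25 = 125/25 = 5, a_7 = floor((15 + 11)/5) = 5.
  m_8 = 5*5 - 11 = 14, d_8 = (246 - 14^2)/5 = 50/5 = 10, a_8 = floor((15 + 14)/10) = 2.
  m_9 = 10*2 - 14 = 6, d_9 = (246 - 6^2)/10 = 210/10 = 21, a_9 = floor((15 + 6)/21) = 1.
  m_10 = 21*1 - 6 = 15, d_10 = (246 - 15^2)/21 = 21/21 = 1, a_10 = floor((15 + 15)/1) = 30.
  m_11 = 1*30 - 15 = 15, d_11 = (246 - 15^2)/1 = 21/1 = 21: (m_11, d_11) = (m_1, d_1) = (15, 21), so from here the quotients repeat a_1, ..., a_10; the period length is 10.
So sqrt(246) = [15; (1, 2, 5, 1, 14, 1, 5, 2, 1, 30)] with period length k = 10.
k is even, so the fundamental solution of x^2 - 246y^2 = 1 is (p_{k-1}, q_{k-1}) = (p_9, q_9); compute convergents through index 9.
Convergents (p_i = a_i*p_{i-1} + p_{i-2}, q_i = a_i*q_{i-1} + q_{i-2} with p_{-2}=0, p_{-1}=1, q_{-2}=1, q_{-1}=0):
  i=0: a_0=15, p_0 = 15*1 + 0 = 15, q_0 = 15*0 + 1 = 1.
  i=1: a_1=1, p_1 = 1*15 + 1 = 16, q_1 = 1*1 + 0 = 1.
  i=2: a_2=2, p_2 = 2*16 + 15 = 47, q_2 = 2*1 + 1 = 3.
  i=3: a_3=5, p_3 = 5*47 + 16 = 251, q_3 = 5*3 + 1 = 16.
  i=4: a_4=1, p_4 = 1*251 + 47 = 298, q_4 = 1*16 + 3 = 19.
  i=5: a_5=14, p_5 = 14*298 + 251 = 4423, q_5 = 14*19 + 16 = 282.
  i=6: a_6=1, p_6 = 1*4423 + 298 = 4721, q_6 = 1*282 + 19 = 301.
  i=7: a_7=5, p_7 = 5*4721 + 4423 = 28028, q_7 = 5*301 + 282 = 1787.
  i=8: a_8=2, p_8 = 2*28028 + 4721 = 60777, q_8 = 2*1787 + 301 = 3875.
  i=9: a_9=1, p_9 = 1*60777 + 28028 = 88805, q_9 = 1*3875 + 1787 = 5662.
Check: 88805^2 - 246*5662^2 = 7886328025 - 7886328024 = 1, so (x, y) = (88805, 5662) solves the equation, and by the theorem it is the least positive solution.

(x, y) = (88805, 5662)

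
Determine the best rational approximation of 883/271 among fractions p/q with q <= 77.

101/31

Expand x = 883/271 as a continued fraction with the Euclidean algorithm:
  883 = 3*271 + 70, so a_0 = 3.
  271 = 3*70 + 61, so a_1 = 3.
  70 = 1*61 + 9, so a_2 = 1.
  61 = 6*9 + 7, so a_3 = 6.
  9 = 1*7 + 2, so a_4 = 1.
  7 = 3*2 + 1, so a_5 = 3.
  2 = 2*1 + 0, so a_6 = 2.
so x = [3; 3, 1, 6, 1, 3, 2].
Convergents (p_i = a_i*p_{i-1} + p_{i-2}, q_i = a_i*q_{i-1} + q_{i-2} with p_{-2}=0, p_{-1}=1, q_{-2}=1, q_{-1}=0), until the denominator exceeds 77:
  i=0: a_0=3, p_0 = 3*1 + 0 = 3, q_0 = 3*0 + 1 = 1.
  i=1: a_1=3, p_1 = 3*3 + 1 = 10, q_1 = 3*1 + 0 = 3.
  i=2: a_2=1, p_2 = 1*10 + 3 = 13, q_2 = 1*3 + 1 = 4.
  i=3: a_3=6, p_3 = 6*13 + 10 = 88, q_3 = 6*4 + 3 = 27.
  i=4: a_4=1, p_4 = 1*88 + 13 = 101, q_4 = 1*27 + 4 = 31.
  i=5: a_5=3, p_5 = 3*101 + 88 = 391, q_5 = 3*31 + 27 = 120.
q_5 = 120 > 77, so the last convergent with denominator <= 77 is p_4/q_4 = 101/31.
The closest fraction with denominator <= 77 is either p_4/q_4 or the intermediate fraction (k*p_4 + p_3)/(k*q_4 + q_3) with the largest k >= 1 whose denominator stays <= 77; these approach x as k grows, and every other convergent or intermediate fraction in range is farther away.
Largest k: floor((77 - q_3)/q_4) = floor((77 - 27)/31) = 1.
That gives (1*101 + 88)/(1*31 + 27) = 189/58.
Compare the errors: |x - 101/31| = |883*31 - 101*271|/(271*31) = 2/8401, and |x - 189/58| = |883*58 - 189*271|/(271*58) = 5/15718.
Cross-multiplying, 2*15718 = 31436 < 42005 = 5*8401, so 2/8401 is smaller: the convergent 101/31 is closer to x than 189/58.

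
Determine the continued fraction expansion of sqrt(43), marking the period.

Write x_i = (sqrt(43) + m_i)/d_i with (m_0, d_0) = (0, 1). a_0 = floor(sqrt(43)) = 6, since 6^2 = 36 <= 43 < 49 = 7^2.
Iterate m_{i+1} = d_i*a_i - m_i, d_{i+1} = (43 - m_{i+1}^2)/d_i, a_{i+1} = floor((a_0 + m_{i+1})/d_{i+1}):
  m_1 = 1*6 - 0 = 6, d_1 = (43 - 6^2)/1 = 7/1 = 7, a_1 = floor((6 + 6)/7) = 1.
  m_2 = 7*1 - 6 = 1, d_2 = (43 - 1^2)/7 = 42/7 = 6, a_2 = floor((6 + 1)/6) = 1.
  m_3 = 6*1 - 1 = 5, d_3 = (43 - 5^2)/6 = 18/6 = 3, a_3 = floor((6 + 5)/3) = 3.
  m_4 = 3*3 - 5 = 4, d_4 = (43 - 4^2)/3 = 27/3 = 9, a_4 = floor((6 + 4)/9) = 1.
  m_5 = 9*1 - 4 = 5, d_5 = (43 - 5^2)/9 = 18/9 = 2, a_5 = floor((6 + 5)/2) = 5.
  m_6 = 2*5 - 5 = 5, d_6 = (43 - 5^2)/2 = 18/2 = 9, a_6 = floor((6 + 5)/9) = 1.
  m_7 = 9*1 - 5 = 4, d_7 = (43 - 4^2)/9 = 27/9 = 3, a_7 = floor((6 + 4)/3) = 3.
  m_8 = 3*3 - 4 = 5, d_8 = (43 - 5^2)/3 = 18/3 = 6, a_8 = floor((6 + 5)/6) = 1.
  m_9 = 6*1 - 5 = 1, d_9 = (43 - 1^2)/6 = 42/6 = 7, a_9 = floor((6 + 1)/7) = 1.
  m_10 = 7*1 - 1 = 6, d_10 = (43 - 6^2)/7 = 7/7 = 1, a_10 = floor((6 + 6)/1) = 12.
  m_11 = 1*12 - 6 = 6, d_11 = (43 - 6^2)/1 = 7/1 = 7: (m_11, d_11) = (m_1, d_1) = (6, 7), so from here the quotients repeat a_1, ..., a_10; the period length is 10.
Hence the expansion of sqrt(43) is a_0 = 6 followed by the repeating block 1, 1, 3, 1, 5, 1, 3, 1, 1, 12 (period 10).

[6; (1, 1, 3, 1, 5, 1, 3, 1, 1, 12)]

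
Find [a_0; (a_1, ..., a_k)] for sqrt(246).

Write x_i = (sqrt(246) + m_i)/d_i with (m_0, d_0) = (0, 1). a_0 = floor(sqrt(246)) = 15, since 15^2 = 225 <= 246 < 256 = 16^2.
Iterate m_{i+1} = d_i*a_i - m_i, d_{i+1} = (246 - m_{i+1}^2)/d_i, a_{i+1} = floor((a_0 + m_{i+1})/d_{i+1}):
  m_1 = 1*15 - 0 = 15, d_1 = (246 - 15^2)/1 = 21/1 = 21, a_1 = floor((15 + 15)/21) = 1.
  m_2 = 21*1 - 15 = 6, d_2 = (246 - 6^2)/21 = 210/21 = 10, a_2 = floor((15 + 6)/10) = 2.
  m_3 = 10*2 - 6 = 14, d_3 = (246 - 14^2)/10 = 50/10 = 5, a_3 = floor((15 + 14)/5) = 5.
  m_4 = 5*5 - 14 = 11, d_4 = (246 - 11^2)/5 = 125/5 = 25, a_4 = floor((15 + 11)/25) = 1.
  m_5 = 25*1 - 11 = 14, d_5 = (246 - 14^2)/25 = 50/25 = 2, a_5 = floor((15 + 14)/2) = 14.
  m_6 = 2*14 - 14 = 14, d_6 = (246 - 14^2)/2 = 50/2 = 25, a_6 = floor((15 + 14)/25) = 1.
  m_7 = 25*1 - 14 = 11, d_7 = (246 - 11^2)/25 = 125/25 = 5, a_7 = floor((15 + 11)/5) = 5.
  m_8 = 5*5 - 11 = 14, d_8 = (246 - 14^2)/5 = 50/5 = 10, a_8 = floor((15 + 14)/10) = 2.
  m_9 = 10*2 - 14 = 6, d_9 = (246 - 6^2)/10 = 210/10 = 21, a_9 = floor((15 + 6)/21) = 1.
  m_10 = 21*1 - 6 = 15, d_10 = (246 - 15^2)/21 = 21/21 = 1, a_10 = floor((15 + 15)/1) = 30.
  m_11 = 1*30 - 15 = 15, d_11 = (246 - 15^2)/1 = 21/1 = 21: (m_11, d_11) = (m_1, d_1) = (15, 21), so from here the quotients repeat a_1, ..., a_10; the period length is 10.
Hence the expansion of sqrt(246) is a_0 = 15 followed by the repeating block 1, 2, 5, 1, 14, 1, 5, 2, 1, 30 (period 10).

[15; (1, 2, 5, 1, 14, 1, 5, 2, 1, 30)]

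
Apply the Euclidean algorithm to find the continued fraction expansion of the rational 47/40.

[1; 5, 1, 2, 2]

Run the Euclidean algorithm on 47 and 40; the successive quotients are the partial quotients a_0, a_1, ... (each step inverts the fractional part left over by the previous one):
  47 = 1*40 + 7, so a_0 = 1.
  40 = 5*7 + 5, so a_1 = 5.
  7 = 1*5 + 2, so a_2 = 1.
  5 = 2*2 + 1, so a_3 = 2.
  2 = 2*1 + 0, so a_4 = 2.
The remainder reaches 0 after 5 divisions, so the expansion has 5 partial quotients, read off in order.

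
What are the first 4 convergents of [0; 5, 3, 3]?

0/1, 1/5, 3/16, 10/53

Using the convergent recurrence p_i = a_i*p_{i-1} + p_{i-2}, q_i = a_i*q_{i-1} + q_{i-2} with p_{-2}=0, p_{-1}=1, q_{-2}=1, q_{-1}=0:
  i=0: a_0=0, p_0 = 0*1 + 0 = 0, q_0 = 0*0 + 1 = 1.
  i=1: a_1=5, p_1 = 5*0 + 1 = 1, q_1 = 5*1 + 0 = 5.
  i=2: a_2=3, p_2 = 3*1 + 0 = 3, q_2 = 3*5 + 1 = 16.
  i=3: a_3=3, p_3 = 3*3 + 1 = 10, q_3 = 3*16 + 5 = 53.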